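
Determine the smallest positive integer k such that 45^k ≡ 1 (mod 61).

The order of 45 must divide φ(61) = 61 − 1 = 60 = 2^2 · 3 · 5.
Divisors of 60: 1, 2, 3, 4, 5, 6, 10, 12, 15, 20, 30, 60.
Check 45^d mod 61 for each divisor in increasing order:
45^1 ≡ 45
45^2 ≡ 12
45^3 ≡ 52
45^4 ≡ 22
45^5 ≡ 14
45^6 ≡ 20
45^10 ≡ 13
45^12 ≡ 34
45^15 ≡ 60
45^20 ≡ 47
45^30 ≡ 1
The smallest such exponent is 30, so the order of 45 is 30.

30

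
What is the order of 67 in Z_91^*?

12

By Lagrange's theorem, ord_91(67) divides φ(91) = φ(7·13) = (7−1)·(13−1) = 6·12 = 72 = 2^3 · 3^2.
Divisors of 72: 1, 2, 3, 4, 6, 8, 9, 12, 18, 24, 36, 72.
Evaluate successive powers at the divisors of 72:
67^1 ≡ 67 (mod 91)
67^2 ≡ 30 (mod 91)
67^3 ≡ 8 (mod 91)
67^4 ≡ 81 (mod 91)
67^6 ≡ 64 (mod 91)
67^8 ≡ 9 (mod 91)
67^9 ≡ 57 (mod 91)
67^12 ≡ 1 (mod 91) ✓
Therefore the multiplicative order of 67 modulo 91 is 12.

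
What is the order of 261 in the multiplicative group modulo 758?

By Lagrange's theorem, ord_758(261) divides φ(758) = φ(2)·φ(379) = 1·378 = 378 = 2 · 3^3 · 7.
Divisors of 378: 1, 2, 3, 6, 7, 9, 14, 18, 21, 27, 42, 54, 63, 126, 189, 378.
Check 261^d mod 758 for each divisor in increasing order:
261^1 ≡ 261 (mod 758)
261^2 ≡ 659 (mod 758)
261^3 ≡ 691 (mod 758)
261^6 ≡ 699 (mod 758)
261^7 ≡ 519 (mod 758)
261^9 ≡ 163 (mod 758)
261^14 ≡ 271 (mod 758)
261^18 ≡ 39 (mod 758)
261^21 ≡ 419 (mod 758)
261^27 ≡ 293 (mod 758)
261^42 ≡ 463 (mod 758)
261^54 ≡ 195 (mod 758)
261^63 ≡ 707 (mod 758)
261^126 ≡ 327 (mod 758)
261^189 ≡ 757 (mod 758)
261^378 ≡ 1 (mod 758) ✓
Therefore the multiplicative order of 261 modulo 758 is 378.

378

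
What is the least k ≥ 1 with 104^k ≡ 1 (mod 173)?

172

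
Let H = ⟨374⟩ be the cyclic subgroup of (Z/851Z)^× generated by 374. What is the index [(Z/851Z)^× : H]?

By Lagrange's theorem, ord_851(374) divides φ(851) = φ(23·37) = (23−1)·(37−1) = 22·36 = 792 = 2^3 · 3^2 · 11.
Divisors of 792: 1, 2, 3, 4, 6, 8, 9, 11, 12, 18, 22, 24, 33, 36, 44, 66, 72, 88, 99, 132, 198, 264, 396, 792.
Compute 374^d (mod 851) for the divisors d until we hit 1:
374^1 ≡ 374 (mod 851)
374^2 ≡ 312 (mod 851)
374^3 ≡ 101 (mod 851)
374^4 ≡ 330 (mod 851)
374^6 ≡ 840 (mod 851)
374^8 ≡ 823 (mod 851)
374^9 ≡ 591 (mod 851)
374^11 ≡ 576 (mod 851)
374^12 ≡ 121 (mod 851)
374^18 ≡ 371 (mod 851)
374^22 ≡ 737 (mod 851)
374^24 ≡ 174 (mod 851)
374^33 ≡ 714 (mod 851)
374^36 ≡ 630 (mod 851)
374^44 ≡ 231 (mod 851)
374^66 ≡ 47 (mod 851)
374^72 ≡ 334 (mod 851)
374^88 ≡ 599 (mod 851)
374^99 ≡ 369 (mod 851)
374^132 ≡ 507 (mod 851)
374^198 ≡ 1 (mod 851) ✓
So ord_851(374) = 198, hence |⟨374⟩| = 198.
The index is φ(851) / ord(374) = 792 / 198 = 4.

4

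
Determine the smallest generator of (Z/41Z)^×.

6

φ(41) = 41 − 1 = 40 = 2^3 · 5.
Test candidates g = 2, 3, … against the prime factors q ∈ {2, 5} of φ(41): g is a generator iff g^(40/q) ≢ 1 for every such q.
g = 2: 2^20 ≡ 1 — hits 1, so not a primitive root.
g = 3: 3^20 ≡ 40; 3^8 ≡ 1 — hits 1, so not a primitive root.
g = 4: 4^20 ≡ 1 — hits 1, so not a primitive root.
g = 5: 5^20 ≡ 1 — hits 1, so not a primitive root.
g = 6: 6^20 ≡ 40; 6^8 ≡ 10 — none is 1, so 6 is a primitive root.
So 6 is the smallest generator of (Z/41Z)^×.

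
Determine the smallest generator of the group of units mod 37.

2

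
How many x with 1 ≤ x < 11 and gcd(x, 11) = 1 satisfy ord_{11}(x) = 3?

0

φ(11) = 11 − 1 = 10 = 2 · 5.
Since (Z/11Z)^× is cyclic of order 10, the number of elements of order d is φ(d) when d | 10 and 0 otherwise.
Since 3 ∤ 10, the count is 0.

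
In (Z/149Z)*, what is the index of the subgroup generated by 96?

4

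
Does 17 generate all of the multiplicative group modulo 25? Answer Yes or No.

Yes

φ(25) = φ(5^2) = 5·(5−1) = 20 = 2^2 · 5.
17 is a primitive root mod 25 iff 17^(φ(25)/q) ≢ 1 for every prime q | φ(25), i.e. q ∈ {2, 5}.
17^10 ≡ 24 (mod 25)  [q = 2: ≢ 1 ✓]
17^4 ≡ 21 (mod 25)  [q = 5: ≢ 1 ✓]
Every test exponent gives a nontrivial residue, hence 17 generates the full group.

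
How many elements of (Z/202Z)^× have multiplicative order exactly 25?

20

φ(202) = φ(2)·φ(101) = 1·100 = 100 = 2^2 · 5^2.
In a cyclic group of order 100, there are φ(d) elements of order d for each divisor d of 100, and zero for non-divisors.
25 = 5^2 divides 100, and φ(25) = 20.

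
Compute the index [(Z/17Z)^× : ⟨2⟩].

2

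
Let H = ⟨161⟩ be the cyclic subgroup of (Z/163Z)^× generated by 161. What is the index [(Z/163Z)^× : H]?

2

The order of 161 must divide φ(163) = 163 − 1 = 162 = 2 · 3^4.
Divisors of 162: 1, 2, 3, 6, 9, 18, 27, 54, 81, 162.
Evaluate successive powers at the divisors of 162:
161^1 ≡ 161
161^2 ≡ 4
161^3 ≡ 155
161^6 ≡ 64
161^9 ≡ 140
161^18 ≡ 40
161^27 ≡ 58
161^54 ≡ 104
161^81 ≡ 1
Thus |⟨161⟩| = ord(161) = 81.
The index is φ(163) / ord(161) = 162 / 81 = 2.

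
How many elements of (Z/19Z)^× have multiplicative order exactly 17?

0

φ(19) = 19 − 1 = 18 = 2 · 3^2.
Since (Z/19Z)^× is cyclic of order 18, the number of elements of order d is φ(d) when d | 18 and 0 otherwise.
17 does not divide 18, so no element of (Z/19Z)^× has order 17.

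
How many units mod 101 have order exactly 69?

0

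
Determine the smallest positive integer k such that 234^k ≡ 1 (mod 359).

By Lagrange's theorem, ord_359(234) divides φ(359) = 359 − 1 = 358 = 2 · 179.
Divisors of 358: 1, 2, 179, 358.
Evaluate successive powers at the divisors of 358:
234^1 ≡ 234
234^2 ≡ 188
234^179 ≡ 358
234^358 ≡ 1
Hence ord(234) = 358.

358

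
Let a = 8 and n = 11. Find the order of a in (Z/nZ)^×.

ord(8) | φ(11) = 11 − 1 = 10 = 2 · 5.
Divisors of 10: 1, 2, 5, 10.
Check 8^d mod 11 for each divisor in increasing order:
8^1 ≡ 8 (mod 11)
8^2 ≡ 9 (mod 11)
8^5 ≡ 10 (mod 11)
8^10 ≡ 1 (mod 11) ✓
So ord_11(8) = 10.

10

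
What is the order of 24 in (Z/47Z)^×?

The order of 24 must divide φ(47) = 47 − 1 = 46 = 2 · 23.
Divisors of 46: 1, 2, 23, 46.
Check 24^d mod 47 for each divisor in increasing order:
24^1 ≡ 24 (mod 47)
24^2 ≡ 12 (mod 47)
24^23 ≡ 1 (mod 47) ✓
The smallest such exponent is 23, so the order of 24 is 23.

23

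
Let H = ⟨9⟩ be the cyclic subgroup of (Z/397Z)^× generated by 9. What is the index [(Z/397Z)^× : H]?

The order of 9 must divide φ(397) = 397 − 1 = 396 = 2^2 · 3^2 · 11.
Divisors of 396: 1, 2, 3, 4, 6, 9, 11, 12, 18, 22, 33, 36, 44, 66, 99, 132, 198, 396.
Compute 9^d (mod 397) for the divisors d until we hit 1:
9^1 ≡ 9 (mod 397)
9^2 ≡ 81 (mod 397)
9^3 ≡ 332 (mod 397)
9^4 ≡ 209 (mod 397)
9^6 ≡ 255 (mod 397)
9^9 ≡ 99 (mod 397)
9^11 ≡ 79 (mod 397)
9^12 ≡ 314 (mod 397)
9^18 ≡ 273 (mod 397)
9^22 ≡ 286 (mod 397)
9^33 ≡ 362 (mod 397)
9^36 ≡ 290 (mod 397)
9^44 ≡ 14 (mod 397)
9^66 ≡ 34 (mod 397)
9^99 ≡ 1 (mod 397) ✓
The order of 9 is 99, so the subgroup it generates has 99 elements.
[(Z/397Z)^× : ⟨9⟩] = 396/99 = 4.

4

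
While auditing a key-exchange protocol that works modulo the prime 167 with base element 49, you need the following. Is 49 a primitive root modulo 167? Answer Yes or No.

No

φ(167) = 167 − 1 = 166 = 2 · 83.
49 is a primitive root mod 167 iff 49^(φ(167)/q) ≢ 1 for every prime q | φ(167), i.e. q ∈ {2, 83}.
49^83 ≡ 1 (mod 167)  [q = 2: ≡ 1 ✗]
49^2 ≡ 63 (mod 167)  [q = 83: ≢ 1 ✓]
Since 49^83 ≡ 1, the order of 49 divides 83 < 166, so 49 is not a primitive root.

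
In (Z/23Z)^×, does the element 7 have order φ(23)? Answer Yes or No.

Yes

φ(23) = 23 − 1 = 22 = 2 · 11.
7 is a primitive root mod 23 iff 7^(φ(23)/q) ≢ 1 for every prime q | φ(23), i.e. q ∈ {2, 11}.
7^11 ≡ 22 (mod 23)  [q = 2: ≢ 1 ✓]
7^2 ≡ 3 (mod 23)  [q = 11: ≢ 1 ✓]
None equal 1, so ord_23(7) = 22: 7 is a primitive root.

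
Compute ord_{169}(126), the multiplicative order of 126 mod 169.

ord(126) | φ(169) = φ(13^2) = 13·(13−1) = 156 = 2^2 · 3 · 13.
Divisors of 156: 1, 2, 3, 4, 6, 12, 13, 26, 39, 52, 78, 156.
Evaluate successive powers at the divisors of 156:
126^1 ≡ 126 (mod 169)
126^2 ≡ 159 (mod 169)
126^3 ≡ 92 (mod 169)
126^4 ≡ 100 (mod 169)
126^6 ≡ 14 (mod 169)
126^12 ≡ 27 (mod 169)
126^13 ≡ 22 (mod 169)
126^26 ≡ 146 (mod 169)
126^39 ≡ 1 (mod 169) ✓
So ord_169(126) = 39.

39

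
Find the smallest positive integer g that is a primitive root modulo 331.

φ(331) = 331 − 1 = 330 = 2 · 3 · 5 · 11.
Test candidates g = 2, 3, … against the prime factors q ∈ {2, 3, 5, 11} of φ(331): g is a generator iff g^(330/q) ≢ 1 for every such q.
g = 2: 2^165 ≡ 330; 2^110 ≡ 299; 2^66 ≡ 64; 2^30 ≡ 1 — hits 1, so not a primitive root.
g = 3: 3^165 ≡ 330; 3^110 ≡ 299; 3^66 ≡ 64; 3^30 ≡ 270 — none is 1, so 3 is a primitive root.
So 3 is the smallest generator of (Z/331Z)^×.

3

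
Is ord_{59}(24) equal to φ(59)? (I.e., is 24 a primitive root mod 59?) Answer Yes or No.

φ(59) = 59 − 1 = 58 = 2 · 29.
It suffices to check that the order of 24 is not a proper divisor of 58: compute 24^(58/q) for q ∈ {2, 29}.
24^29 ≡ 58 (mod 59)  [q = 2: ≢ 1 ✓]
24^2 ≡ 45 (mod 59)  [q = 29: ≢ 1 ✓]
None equal 1, so ord_59(24) = 58: 24 is a primitive root.

Yes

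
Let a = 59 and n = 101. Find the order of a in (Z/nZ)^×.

100

Since 59 ∈ (Z/101Z)^×, its order divides φ(101) = 101 − 1 = 100 = 2^2 · 5^2.
Divisors of 100: 1, 2, 4, 5, 10, 20, 25, 50, 100.
Evaluate successive powers at the divisors of 100:
59^1 ≡ 59 (mod 101)
59^2 ≡ 47 (mod 101)
59^4 ≡ 88 (mod 101)
59^5 ≡ 41 (mod 101)
59^10 ≡ 65 (mod 101)
59^20 ≡ 84 (mod 101)
59^25 ≡ 10 (mod 101)
59^50 ≡ 100 (mod 101)
59^100 ≡ 1 (mod 101) ✓
Hence ord(59) = 100.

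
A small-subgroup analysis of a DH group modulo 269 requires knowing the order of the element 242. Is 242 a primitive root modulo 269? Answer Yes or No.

φ(269) = 269 − 1 = 268 = 2^2 · 67.
An element g generates (Z/269Z)^× iff g^(268/q) ≢ 1 (mod 269) for each prime q ∈ {2, 67}.
242^134 ≡ 268 (mod 269)  [q = 2: ≢ 1 ✓]
242^4 ≡ 166 (mod 269)  [q = 67: ≢ 1 ✓]
All checks pass, so 242 has order 268 and is a primitive root modulo 269.

Yes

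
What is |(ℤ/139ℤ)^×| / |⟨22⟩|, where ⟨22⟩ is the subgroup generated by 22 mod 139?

ord(22) | φ(139) = 139 − 1 = 138 = 2 · 3 · 23.
Divisors of 138: 1, 2, 3, 6, 23, 46, 69, 138.
Test each divisor d:
22^1 ≡ 22
22^2 ≡ 67
22^3 ≡ 84
22^6 ≡ 106
22^23 ≡ 43
22^46 ≡ 42
22^69 ≡ 138
22^138 ≡ 1
The order of 22 is 138, so the subgroup it generates has 138 elements.
Index = |(Z/139Z)^×| / |⟨22⟩| = 138 / 138 = 1.

1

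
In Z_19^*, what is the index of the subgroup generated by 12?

3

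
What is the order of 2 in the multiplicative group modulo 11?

10

Since 2 ∈ (Z/11Z)^×, its order divides φ(11) = 11 − 1 = 10 = 2 · 5.
Divisors of 10: 1, 2, 5, 10.
Evaluate successive powers at the divisors of 10:
2^1 ≡ 2
2^2 ≡ 4
2^5 ≡ 10
2^10 ≡ 1
The smallest such exponent is 10, so the order of 2 is 10.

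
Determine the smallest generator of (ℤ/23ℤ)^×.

φ(23) = 23 − 1 = 22 = 2 · 11.
Test candidates g = 2, 3, … against the prime factors q ∈ {2, 11} of φ(23): g is a generator iff g^(22/q) ≢ 1 for every such q.
g = 2: 2^11 ≡ 1 — hits 1, so not a primitive root.
g = 3: 3^11 ≡ 1 — hits 1, so not a primitive root.
g = 4: 4^11 ≡ 1 — hits 1, so not a primitive root.
g = 5: 5^11 ≡ 22; 5^2 ≡ 2 — none is 1, so 5 is a primitive root.
So 5 is the smallest generator of (Z/23Z)^×.

5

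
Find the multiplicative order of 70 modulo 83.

The order of 70 must divide φ(83) = 83 − 1 = 82 = 2 · 41.
Divisors of 82: 1, 2, 41, 82.
Evaluate successive powers at the divisors of 82:
70^1 ≡ 70
70^2 ≡ 3
70^41 ≡ 1
So ord_83(70) = 41.

41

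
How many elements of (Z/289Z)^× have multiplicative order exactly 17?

16

φ(289) = φ(17^2) = 17·(17−1) = 272 = 2^4 · 17.
(Z/289Z)^× is cyclic (|G| = 272); a cyclic group of order m has exactly φ(d) elements of each order d | m, and none otherwise.
17 | 272, and φ(17) = 17 − 1 = 16.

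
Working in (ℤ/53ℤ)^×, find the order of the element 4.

26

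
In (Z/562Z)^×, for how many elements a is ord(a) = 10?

4

φ(562) = φ(2)·φ(281) = 1·280 = 280 = 2^3 · 5 · 7.
Since (Z/562Z)^× is cyclic of order 280, the number of elements of order d is φ(d) when d | 280 and 0 otherwise.
10 = 2 · 5 divides 280, and φ(10) = 4.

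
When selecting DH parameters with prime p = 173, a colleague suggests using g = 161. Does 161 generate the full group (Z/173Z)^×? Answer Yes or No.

Yes

φ(173) = 173 − 1 = 172 = 2^2 · 43.
It suffices to check that the order of 161 is not a proper divisor of 172: compute 161^(172/q) for q ∈ {2, 43}.
161^86 ≡ 172 (mod 173)  [q = 2: ≢ 1 ✓]
161^4 ≡ 149 (mod 173)  [q = 43: ≢ 1 ✓]
All checks pass, so 161 has order 172 and is a primitive root modulo 173.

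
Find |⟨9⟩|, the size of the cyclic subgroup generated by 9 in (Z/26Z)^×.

Since 9 ∈ (Z/26Z)^×, its order divides φ(26) = φ(2)·φ(13) = 1·12 = 12 = 2^2 · 3.
Divisors of 12: 1, 2, 3, 4, 6, 12.
Check 9^d mod 26 for each divisor in increasing order:
9^1 ≡ 9 (mod 26)
9^2 ≡ 3 (mod 26)
9^3 ≡ 1 (mod 26) ✓
Hence ord(9) = 3.

3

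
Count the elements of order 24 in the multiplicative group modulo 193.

φ(193) = 193 − 1 = 192 = 2^6 · 3.
(Z/193Z)^× is cyclic (|G| = 192); a cyclic group of order m has exactly φ(d) elements of each order d | m, and none otherwise.
24 = 2^3 · 3 divides 192, and φ(24) = 8.

8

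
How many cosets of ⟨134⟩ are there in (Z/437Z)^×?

18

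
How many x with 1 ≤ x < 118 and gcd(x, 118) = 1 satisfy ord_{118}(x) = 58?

28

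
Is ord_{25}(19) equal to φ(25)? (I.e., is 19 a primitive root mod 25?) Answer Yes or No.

φ(25) = φ(5^2) = 5·(5−1) = 20 = 2^2 · 5.
An element g generates (Z/25Z)^× iff g^(20/q) ≢ 1 (mod 25) for each prime q ∈ {2, 5}.
19^10 ≡ 1 (mod 25)  [q = 2: ≡ 1 ✗]
19^4 ≡ 21 (mod 25)  [q = 5: ≢ 1 ✓]
Since 19^10 ≡ 1, the order of 19 divides 10 < 20, so 19 is not a primitive root.

No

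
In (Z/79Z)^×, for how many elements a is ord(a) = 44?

0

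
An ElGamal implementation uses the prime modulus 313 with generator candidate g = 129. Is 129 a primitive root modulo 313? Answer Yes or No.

No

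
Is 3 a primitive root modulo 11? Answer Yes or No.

No

φ(11) = 11 − 1 = 10 = 2 · 5.
Test 3^(10/q) mod 11 for each prime factor q of 10:
3^5 ≡ 1 (mod 11)  [q = 2: ≡ 1 ✗]
3^2 ≡ 9 (mod 11)  [q = 5: ≢ 1 ✓]
The check at q = 2 fails, so 3 generates a proper subgroup.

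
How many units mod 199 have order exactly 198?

φ(199) = 199 − 1 = 198 = 2 · 3^2 · 11.
(Z/199Z)^× is cyclic (|G| = 198); a cyclic group of order m has exactly φ(d) elements of each order d | m, and none otherwise.
198 = 2 · 3^2 · 11 divides 198, and φ(198) = 60.

60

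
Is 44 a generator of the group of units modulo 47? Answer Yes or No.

φ(47) = 47 − 1 = 46 = 2 · 23.
It suffices to check that the order of 44 is not a proper divisor of 46: compute 44^(46/q) for q ∈ {2, 23}.
44^23 ≡ 46 (mod 47)  [q = 2: ≢ 1 ✓]
44^2 ≡ 9 (mod 47)  [q = 23: ≢ 1 ✓]
Every test exponent gives a nontrivial residue, hence 44 generates the full group.

Yes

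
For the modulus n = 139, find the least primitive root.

2

φ(139) = 139 − 1 = 138 = 2 · 3 · 23.
g is a primitive root iff g^(138/q) ≢ 1 (mod 139) for each prime q ∈ {2, 3, 23}.
g = 2: 2^69 ≡ 138; 2^46 ≡ 96; 2^6 ≡ 64 — none is 1, so 2 is a primitive root.
Hence the least primitive root of 139 is 2.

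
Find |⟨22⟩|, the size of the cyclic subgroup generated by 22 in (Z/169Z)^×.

3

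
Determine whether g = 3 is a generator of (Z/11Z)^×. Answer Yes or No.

φ(11) = 11 − 1 = 10 = 2 · 5.
An element g generates (Z/11Z)^× iff g^(10/q) ≢ 1 (mod 11) for each prime q ∈ {2, 5}.
3^5 ≡ 1 (mod 11)  [q = 2: ≡ 1 ✗]
3^2 ≡ 9 (mod 11)  [q = 5: ≢ 1 ✓]
The check at q = 2 fails, so 3 generates a proper subgroup.

No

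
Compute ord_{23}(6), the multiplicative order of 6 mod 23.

The order of 6 must divide φ(23) = 23 − 1 = 22 = 2 · 11.
Divisors of 22: 1, 2, 11, 22.
Compute 6^d (mod 23) for the divisors d until we hit 1:
6^1 ≡ 6
6^2 ≡ 13
6^11 ≡ 1
The smallest such exponent is 11, so the order of 6 is 11.

11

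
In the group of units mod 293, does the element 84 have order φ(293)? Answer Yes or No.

φ(293) = 293 − 1 = 292 = 2^2 · 73.
It suffices to check that the order of 84 is not a proper divisor of 292: compute 84^(292/q) for q ∈ {2, 73}.
84^146 ≡ 1 (mod 293)  [q = 2: ≡ 1 ✗]
84^4 ≡ 283 (mod 293)  [q = 73: ≢ 1 ✓]
84^146 ≡ 1 shows ord(84) | 146, strictly less than φ(293); not a primitive root.

No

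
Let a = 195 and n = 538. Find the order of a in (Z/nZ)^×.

268

ord(195) | φ(538) = φ(2)·φ(269) = 1·268 = 268 = 2^2 · 67.
Divisors of 268: 1, 2, 4, 67, 134, 268.
Check 195^d mod 538 for each divisor in increasing order:
195^1 ≡ 195 (mod 538)
195^2 ≡ 365 (mod 538)
195^4 ≡ 339 (mod 538)
195^67 ≡ 351 (mod 538)
195^134 ≡ 537 (mod 538)
195^268 ≡ 1 (mod 538) ✓
Therefore the multiplicative order of 195 modulo 538 is 268.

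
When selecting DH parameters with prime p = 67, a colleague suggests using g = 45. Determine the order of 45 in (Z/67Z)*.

By Lagrange's theorem, ord_67(45) divides φ(67) = 67 − 1 = 66 = 2 · 3 · 11.
Divisors of 66: 1, 2, 3, 6, 11, 22, 33, 66.
Check 45^d mod 67 for each divisor in increasing order:
45^1 ≡ 45
45^2 ≡ 15
45^3 ≡ 5
45^6 ≡ 25
45^11 ≡ 66
45^22 ≡ 1
Hence ord(45) = 22.

22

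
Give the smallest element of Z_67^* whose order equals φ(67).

2

φ(67) = 67 − 1 = 66 = 2 · 3 · 11.
g is a primitive root iff g^(66/q) ≢ 1 (mod 67) for each prime q ∈ {2, 3, 11}.
g = 2: 2^33 ≡ 66; 2^22 ≡ 37; 2^6 ≡ 64 — none is 1, so 2 is a primitive root.
Hence the least primitive root of 67 is 2.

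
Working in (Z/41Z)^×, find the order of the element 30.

40

The order of 30 must divide φ(41) = 41 − 1 = 40 = 2^3 · 5.
Divisors of 40: 1, 2, 4, 5, 8, 10, 20, 40.
Evaluate successive powers at the divisors of 40:
30^1 ≡ 30
30^2 ≡ 39
30^4 ≡ 4
30^5 ≡ 38
30^8 ≡ 16
30^10 ≡ 9
30^20 ≡ 40
30^40 ≡ 1
So ord_41(30) = 40.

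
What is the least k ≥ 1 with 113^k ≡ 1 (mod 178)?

The order of 113 must divide φ(178) = φ(2)·φ(89) = 1·88 = 88 = 2^3 · 11.
Divisors of 88: 1, 2, 4, 8, 11, 22, 44, 88.
Compute 113^d (mod 178) for the divisors d until we hit 1:
113^1 ≡ 113 (mod 178)
113^2 ≡ 131 (mod 178)
113^4 ≡ 73 (mod 178)
113^8 ≡ 167 (mod 178)
113^11 ≡ 37 (mod 178)
113^22 ≡ 123 (mod 178)
113^44 ≡ 177 (mod 178)
113^88 ≡ 1 (mod 178) ✓
The smallest such exponent is 88, so the order of 113 is 88.

88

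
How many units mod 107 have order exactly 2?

1

φ(107) = 107 − 1 = 106 = 2 · 53.
Since (Z/107Z)^× is cyclic of order 106, the number of elements of order d is φ(d) when d | 106 and 0 otherwise.
2 | 106, and φ(2) = 2 − 1 = 1.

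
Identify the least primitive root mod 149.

2

φ(149) = 149 − 1 = 148 = 2^2 · 37.
g is a primitive root iff g^(148/q) ≢ 1 (mod 149) for each prime q ∈ {2, 37}.
g = 2: 2^74 ≡ 148; 2^4 ≡ 16 — none is 1, so 2 is a primitive root.
The smallest primitive root modulo 149 is 2.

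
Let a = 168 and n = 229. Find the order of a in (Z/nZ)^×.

38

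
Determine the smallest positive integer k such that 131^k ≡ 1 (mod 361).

171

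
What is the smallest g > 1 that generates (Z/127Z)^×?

φ(127) = 127 − 1 = 126 = 2 · 3^2 · 7.
g is a primitive root iff g^(126/q) ≢ 1 (mod 127) for each prime q ∈ {2, 3, 7}.
g = 2: 2^63 ≡ 1 — hits 1, so not a primitive root.
g = 3: 3^63 ≡ 126; 3^42 ≡ 107; 3^18 ≡ 4 — none is 1, so 3 is a primitive root.
The smallest primitive root modulo 127 is 3.

3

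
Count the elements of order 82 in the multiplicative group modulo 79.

0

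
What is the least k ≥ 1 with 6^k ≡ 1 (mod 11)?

10

By Lagrange's theorem, ord_11(6) divides φ(11) = 11 − 1 = 10 = 2 · 5.
Divisors of 10: 1, 2, 5, 10.
Compute 6^d (mod 11) for the divisors d until we hit 1:
6^1 ≡ 6
6^2 ≡ 3
6^5 ≡ 10
6^10 ≡ 1
Therefore the multiplicative order of 6 modulo 11 is 10.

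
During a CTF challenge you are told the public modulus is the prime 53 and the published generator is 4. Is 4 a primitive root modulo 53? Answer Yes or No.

No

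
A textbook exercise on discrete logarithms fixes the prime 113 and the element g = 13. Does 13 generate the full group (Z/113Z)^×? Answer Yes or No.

No

φ(113) = 113 − 1 = 112 = 2^4 · 7.
An element g generates (Z/113Z)^× iff g^(112/q) ≢ 1 (mod 113) for each prime q ∈ {2, 7}.
13^56 ≡ 1 (mod 113)  [q = 2: ≡ 1 ✗]
13^16 ≡ 49 (mod 113)  [q = 7: ≢ 1 ✓]
The check at q = 2 fails, so 13 generates a proper subgroup.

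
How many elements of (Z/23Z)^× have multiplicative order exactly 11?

φ(23) = 23 − 1 = 22 = 2 · 11.
Since (Z/23Z)^× is cyclic of order 22, the number of elements of order d is φ(d) when d | 22 and 0 otherwise.
11 | 22, and φ(11) = 11 − 1 = 10.

10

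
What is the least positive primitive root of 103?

5

φ(103) = 103 − 1 = 102 = 2 · 3 · 17.
g is a primitive root iff g^(102/q) ≢ 1 (mod 103) for each prime q ∈ {2, 3, 17}.
g = 2: 2^51 ≡ 1 — hits 1, so not a primitive root.
g = 3: 3^51 ≡ 102; 3^34 ≡ 1 — hits 1, so not a primitive root.
g = 4: 4^51 ≡ 1 — hits 1, so not a primitive root.
g = 5: 5^51 ≡ 102; 5^34 ≡ 56; 5^6 ≡ 72 — none is 1, so 5 is a primitive root.
The smallest primitive root modulo 103 is 5.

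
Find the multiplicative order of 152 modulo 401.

400

By Lagrange's theorem, ord_401(152) divides φ(401) = 401 − 1 = 400 = 2^4 · 5^2.
Divisors of 400: 1, 2, 4, 5, 8, 10, 16, 20, 25, 40, 50, 80, 100, 200, 400.
Check 152^d mod 401 for each divisor in increasing order:
152^1 ≡ 152
152^2 ≡ 247
152^4 ≡ 57
152^5 ≡ 243
152^8 ≡ 41
152^10 ≡ 102
152^16 ≡ 77
152^20 ≡ 379
152^25 ≡ 268
152^40 ≡ 83
152^50 ≡ 45
152^80 ≡ 72
152^100 ≡ 20
152^200 ≡ 400
152^400 ≡ 1
The smallest such exponent is 400, so the order of 152 is 400.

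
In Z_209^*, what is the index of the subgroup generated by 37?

18

The order of 37 must divide φ(209) = φ(11·19) = (11−1)·(19−1) = 10·18 = 180 = 2^2 · 3^2 · 5.
Divisors of 180: 1, 2, 3, 4, 5, 6, 9, 10, 12, 15, 18, 20, 30, 36, 45, 60, 90, 180.
Evaluate successive powers at the divisors of 180:
37^1 ≡ 37 (mod 209)
37^2 ≡ 115 (mod 209)
37^3 ≡ 75 (mod 209)
37^4 ≡ 58 (mod 209)
37^5 ≡ 56 (mod 209)
37^6 ≡ 191 (mod 209)
37^9 ≡ 113 (mod 209)
37^10 ≡ 1 (mod 209) ✓
The order of 37 is 10, so the subgroup it generates has 10 elements.
Index = |(Z/209Z)^×| / |⟨37⟩| = 180 / 10 = 18.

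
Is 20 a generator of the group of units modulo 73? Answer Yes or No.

φ(73) = 73 − 1 = 72 = 2^3 · 3^2.
20 is a primitive root mod 73 iff 20^(φ(73)/q) ≢ 1 for every prime q | φ(73), i.e. q ∈ {2, 3}.
20^36 ≡ 72 (mod 73)  [q = 2: ≢ 1 ✓]
20^24 ≡ 64 (mod 73)  [q = 3: ≢ 1 ✓]
Every test exponent gives a nontrivial residue, hence 20 generates the full group.

Yes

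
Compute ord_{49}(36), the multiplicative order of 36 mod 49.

7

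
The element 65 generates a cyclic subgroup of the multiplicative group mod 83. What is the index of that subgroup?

2

Since 65 ∈ (Z/83Z)^×, its order divides φ(83) = 83 − 1 = 82 = 2 · 41.
Divisors of 82: 1, 2, 41, 82.
Evaluate successive powers at the divisors of 82:
65^1 ≡ 65 (mod 83)
65^2 ≡ 75 (mod 83)
65^41 ≡ 1 (mod 83) ✓
The order of 65 is 41, so the subgroup it generates has 41 elements.
The index is φ(83) / ord(65) = 82 / 41 = 2.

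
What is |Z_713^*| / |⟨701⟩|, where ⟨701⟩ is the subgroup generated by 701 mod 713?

2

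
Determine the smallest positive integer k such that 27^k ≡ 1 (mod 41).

8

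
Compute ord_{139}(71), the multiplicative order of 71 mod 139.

69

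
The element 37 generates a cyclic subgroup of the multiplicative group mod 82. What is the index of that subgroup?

8

The order of 37 must divide φ(82) = φ(2)·φ(41) = 1·40 = 40 = 2^3 · 5.
Divisors of 40: 1, 2, 4, 5, 8, 10, 20, 40.
Test each divisor d:
37^1 ≡ 37 (mod 82)
37^2 ≡ 57 (mod 82)
37^4 ≡ 51 (mod 82)
37^5 ≡ 1 (mod 82) ✓
So ord_82(37) = 5, hence |⟨37⟩| = 5.
The index is φ(82) / ord(37) = 40 / 5 = 8.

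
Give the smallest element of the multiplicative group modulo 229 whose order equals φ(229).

φ(229) = 229 − 1 = 228 = 2^2 · 3 · 19.
Test candidates g = 2, 3, … against the prime factors q ∈ {2, 3, 19} of φ(229): g is a generator iff g^(228/q) ≢ 1 for every such q.
g = 2: 2^114 ≡ 228; 2^76 ≡ 1 — hits 1, so not a primitive root.
g = 3: 3^114 ≡ 1 — hits 1, so not a primitive root.
g = 4: 4^114 ≡ 1 — hits 1, so not a primitive root.
g = 5: 5^114 ≡ 1 — hits 1, so not a primitive root.
g = 6: 6^114 ≡ 228; 6^76 ≡ 134; 6^12 ≡ 165 — none is 1, so 6 is a primitive root.
So 6 is the smallest generator of (Z/229Z)^×.

6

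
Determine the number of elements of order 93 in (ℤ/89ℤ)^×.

0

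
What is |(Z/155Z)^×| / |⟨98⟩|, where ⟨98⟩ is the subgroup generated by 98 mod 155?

10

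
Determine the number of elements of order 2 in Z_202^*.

1

φ(202) = φ(2)·φ(101) = 1·100 = 100 = 2^2 · 5^2.
Since (Z/202Z)^× is cyclic of order 100, the number of elements of order d is φ(d) when d | 100 and 0 otherwise.
2 | 100, and φ(2) = 2 − 1 = 1.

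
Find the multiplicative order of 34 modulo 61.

ord(34) | φ(61) = 61 − 1 = 60 = 2^2 · 3 · 5.
Divisors of 60: 1, 2, 3, 4, 5, 6, 10, 12, 15, 20, 30, 60.
Evaluate successive powers at the divisors of 60:
34^1 ≡ 34 (mod 61)
34^2 ≡ 58 (mod 61)
34^3 ≡ 20 (mod 61)
34^4 ≡ 9 (mod 61)
34^5 ≡ 1 (mod 61) ✓
The smallest such exponent is 5, so the order of 34 is 5.

5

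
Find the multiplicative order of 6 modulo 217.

The order of 6 must divide φ(217) = φ(7·31) = (7−1)·(31−1) = 6·30 = 180 = 2^2 · 3^2 · 5.
Divisors of 180: 1, 2, 3, 4, 5, 6, 9, 10, 12, 15, 18, 20, 30, 36, 45, 60, 90, 180.
Check 6^d mod 217 for each divisor in increasing order:
6^1 ≡ 6 (mod 217)
6^2 ≡ 36 (mod 217)
6^3 ≡ 216 (mod 217)
6^4 ≡ 211 (mod 217)
6^5 ≡ 181 (mod 217)
6^6 ≡ 1 (mod 217) ✓
Therefore the multiplicative order of 6 modulo 217 is 6.

6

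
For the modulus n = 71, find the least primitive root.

φ(71) = 71 − 1 = 70 = 2 · 5 · 7.
Test candidates g = 2, 3, … against the prime factors q ∈ {2, 5, 7} of φ(71): g is a generator iff g^(70/q) ≢ 1 for every such q.
g = 2: 2^35 ≡ 1 — hits 1, so not a primitive root.
g = 3: 3^35 ≡ 1 — hits 1, so not a primitive root.
g = 4: 4^35 ≡ 1 — hits 1, so not a primitive root.
g = 5: 5^35 ≡ 1 — hits 1, so not a primitive root.
g = 6: 6^35 ≡ 1 — hits 1, so not a primitive root.
g = 7: 7^35 ≡ 70; 7^14 ≡ 54; 7^10 ≡ 45 — none is 1, so 7 is a primitive root.
Hence the least primitive root of 71 is 7.

7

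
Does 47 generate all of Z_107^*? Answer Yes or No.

φ(107) = 107 − 1 = 106 = 2 · 53.
An element g generates (Z/107Z)^× iff g^(106/q) ≢ 1 (mod 107) for each prime q ∈ {2, 53}.
47^53 ≡ 1 (mod 107)  [q = 2: ≡ 1 ✗]
47^2 ≡ 69 (mod 107)  [q = 53: ≢ 1 ✓]
Since 47^53 ≡ 1, the order of 47 divides 53 < 106, so 47 is not a primitive root.

No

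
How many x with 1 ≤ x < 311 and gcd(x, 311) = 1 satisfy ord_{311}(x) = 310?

φ(311) = 311 − 1 = 310 = 2 · 5 · 31.
(Z/311Z)^× is cyclic (|G| = 310); a cyclic group of order m has exactly φ(d) elements of each order d | m, and none otherwise.
310 = 2 · 5 · 31 divides 310, and φ(310) = 120.

120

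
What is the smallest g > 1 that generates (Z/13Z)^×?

2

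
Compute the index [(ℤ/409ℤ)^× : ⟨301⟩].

2

By Lagrange's theorem, ord_409(301) divides φ(409) = 409 − 1 = 408 = 2^3 · 3 · 17.
Divisors of 408: 1, 2, 3, 4, 6, 8, 12, 17, 24, 34, 51, 68, 102, 136, 204, 408.
Test each divisor d:
301^1 ≡ 301 (mod 409)
301^2 ≡ 212 (mod 409)
301^3 ≡ 8 (mod 409)
301^4 ≡ 363 (mod 409)
301^6 ≡ 64 (mod 409)
301^8 ≡ 71 (mod 409)
301^12 ≡ 6 (mod 409)
301^17 ≡ 360 (mod 409)
301^24 ≡ 36 (mod 409)
301^34 ≡ 356 (mod 409)
301^51 ≡ 143 (mod 409)
301^68 ≡ 355 (mod 409)
301^102 ≡ 408 (mod 409)
301^136 ≡ 53 (mod 409)
301^204 ≡ 1 (mod 409) ✓
Thus |⟨301⟩| = ord(301) = 204.
[(Z/409Z)^× : ⟨301⟩] = 408/204 = 2.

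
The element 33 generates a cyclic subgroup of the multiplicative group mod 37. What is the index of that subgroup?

4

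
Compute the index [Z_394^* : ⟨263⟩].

1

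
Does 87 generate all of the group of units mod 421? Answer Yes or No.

Yes

φ(421) = 421 − 1 = 420 = 2^2 · 3 · 5 · 7.
It suffices to check that the order of 87 is not a proper divisor of 420: compute 87^(420/q) for q ∈ {2, 3, 5, 7}.
87^210 ≡ 420 (mod 421)  [q = 2: ≢ 1 ✓]
87^140 ≡ 20 (mod 421)  [q = 3: ≢ 1 ✓]
87^84 ≡ 252 (mod 421)  [q = 5: ≢ 1 ✓]
87^60 ≡ 247 (mod 421)  [q = 7: ≢ 1 ✓]
None equal 1, so ord_421(87) = 420: 87 is a primitive root.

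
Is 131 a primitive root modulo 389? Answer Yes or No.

φ(389) = 389 − 1 = 388 = 2^2 · 97.
An element g generates (Z/389Z)^× iff g^(388/q) ≢ 1 (mod 389) for each prime q ∈ {2, 97}.
131^194 ≡ 388 (mod 389)  [q = 2: ≢ 1 ✓]
131^4 ≡ 80 (mod 389)  [q = 97: ≢ 1 ✓]
All checks pass, so 131 has order 388 and is a primitive root modulo 389.

Yes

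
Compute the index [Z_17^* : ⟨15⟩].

The order of 15 must divide φ(17) = 17 − 1 = 16 = 2^4.
Divisors of 16: 1, 2, 4, 8, 16.
Check 15^d mod 17 for each divisor in increasing order:
15^1 ≡ 15 (mod 17)
15^2 ≡ 4 (mod 17)
15^4 ≡ 16 (mod 17)
15^8 ≡ 1 (mod 17) ✓
The order of 15 is 8, so the subgroup it generates has 8 elements.
[(Z/17Z)^× : ⟨15⟩] = 16/8 = 2.

2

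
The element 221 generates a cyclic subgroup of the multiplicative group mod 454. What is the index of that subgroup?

By Lagrange's theorem, ord_454(221) divides φ(454) = φ(2)·φ(227) = 1·226 = 226 = 2 · 113.
Divisors of 226: 1, 2, 113, 226.
Compute 221^d (mod 454) for the divisors d until we hit 1:
221^1 ≡ 221 (mod 454)
221^2 ≡ 263 (mod 454)
221^113 ≡ 1 (mod 454) ✓
So ord_454(221) = 113, hence |⟨221⟩| = 113.
[(Z/454Z)^× : ⟨221⟩] = 226/113 = 2.

2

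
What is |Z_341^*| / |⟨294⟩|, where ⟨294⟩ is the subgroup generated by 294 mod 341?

The order of 294 must divide φ(341) = φ(11·31) = (11−1)·(31−1) = 10·30 = 300 = 2^2 · 3 · 5^2.
Divisors of 300: 1, 2, 3, 4, 5, 6, 10, 12, 15, 20, 25, 30, 50, 60, 75, 100, 150, 300.
Compute 294^d (mod 341) for the divisors d until we hit 1:
294^1 ≡ 294 (mod 341)
294^2 ≡ 163 (mod 341)
294^3 ≡ 182 (mod 341)
294^4 ≡ 312 (mod 341)
294^5 ≡ 340 (mod 341)
294^6 ≡ 47 (mod 341)
294^10 ≡ 1 (mod 341) ✓
So ord_341(294) = 10, hence |⟨294⟩| = 10.
Index = |(Z/341Z)^×| / |⟨294⟩| = 300 / 10 = 30.

30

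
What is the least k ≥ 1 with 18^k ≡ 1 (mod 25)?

4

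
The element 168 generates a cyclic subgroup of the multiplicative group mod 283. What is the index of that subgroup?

By Lagrange's theorem, ord_283(168) divides φ(283) = 283 − 1 = 282 = 2 · 3 · 47.
Divisors of 282: 1, 2, 3, 6, 47, 94, 141, 282.
Evaluate successive powers at the divisors of 282:
168^1 ≡ 168 (mod 283)
168^2 ≡ 207 (mod 283)
168^3 ≡ 250 (mod 283)
168^6 ≡ 240 (mod 283)
168^47 ≡ 1 (mod 283) ✓
The order of 168 is 47, so the subgroup it generates has 47 elements.
The index is φ(283) / ord(168) = 282 / 47 = 6.

6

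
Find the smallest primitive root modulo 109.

φ(109) = 109 − 1 = 108 = 2^2 · 3^3.
g is a primitive root iff g^(108/q) ≢ 1 (mod 109) for each prime q ∈ {2, 3}.
g = 2: 2^54 ≡ 108; 2^36 ≡ 1 — hits 1, so not a primitive root.
g = 3: 3^54 ≡ 1 — hits 1, so not a primitive root.
g = 4: 4^54 ≡ 1 — hits 1, so not a primitive root.
g = 5: 5^54 ≡ 1 — hits 1, so not a primitive root.
g = 6: 6^54 ≡ 108; 6^36 ≡ 63 — none is 1, so 6 is a primitive root.
Hence the least primitive root of 109 is 6.

6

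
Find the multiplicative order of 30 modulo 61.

60

ord(30) | φ(61) = 61 − 1 = 60 = 2^2 · 3 · 5.
Divisors of 60: 1, 2, 3, 4, 5, 6, 10, 12, 15, 20, 30, 60.
Check 30^d mod 61 for each divisor in increasing order:
30^1 ≡ 30 (mod 61)
30^2 ≡ 46 (mod 61)
30^3 ≡ 38 (mod 61)
30^4 ≡ 42 (mod 61)
30^5 ≡ 40 (mod 61)
30^6 ≡ 41 (mod 61)
30^10 ≡ 14 (mod 61)
30^12 ≡ 34 (mod 61)
30^15 ≡ 11 (mod 61)
30^20 ≡ 13 (mod 61)
30^30 ≡ 60 (mod 61)
30^60 ≡ 1 (mod 61) ✓
Hence ord(30) = 60.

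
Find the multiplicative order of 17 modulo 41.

40

Since 17 ∈ (Z/41Z)^×, its order divides φ(41) = 41 − 1 = 40 = 2^3 · 5.
Divisors of 40: 1, 2, 4, 5, 8, 10, 20, 40.
Test each divisor d:
17^1 ≡ 17 (mod 41)
17^2 ≡ 2 (mod 41)
17^4 ≡ 4 (mod 41)
17^5 ≡ 27 (mod 41)
17^8 ≡ 16 (mod 41)
17^10 ≡ 32 (mod 41)
17^20 ≡ 40 (mod 41)
17^40 ≡ 1 (mod 41) ✓
Therefore the multiplicative order of 17 modulo 41 is 40.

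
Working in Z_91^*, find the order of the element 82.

6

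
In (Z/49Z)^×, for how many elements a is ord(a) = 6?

2

φ(49) = φ(7^2) = 7·(7−1) = 42 = 2 · 3 · 7.
Since (Z/49Z)^× is cyclic of order 42, the number of elements of order d is φ(d) when d | 42 and 0 otherwise.
6 = 2 · 3 divides 42, and φ(6) = 2.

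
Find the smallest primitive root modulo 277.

φ(277) = 277 − 1 = 276 = 2^2 · 3 · 23.
g is a primitive root iff g^(276/q) ≢ 1 (mod 277) for each prime q ∈ {2, 3, 23}.
g = 2: 2^138 ≡ 276; 2^92 ≡ 1 — hits 1, so not a primitive root.
g = 3: 3^138 ≡ 1 — hits 1, so not a primitive root.
g = 4: 4^138 ≡ 1 — hits 1, so not a primitive root.
g = 5: 5^138 ≡ 276; 5^92 ≡ 116; 5^12 ≡ 27 — none is 1, so 5 is a primitive root.
So 5 is the smallest generator of (Z/277Z)^×.

5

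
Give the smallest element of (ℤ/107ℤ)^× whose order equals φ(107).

2

φ(107) = 107 − 1 = 106 = 2 · 53.
g is a primitive root iff g^(106/q) ≢ 1 (mod 107) for each prime q ∈ {2, 53}.
g = 2: 2^53 ≡ 106; 2^2 ≡ 4 — none is 1, so 2 is a primitive root.
Hence the least primitive root of 107 is 2.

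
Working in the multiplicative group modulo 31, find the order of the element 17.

30

By Lagrange's theorem, ord_31(17) divides φ(31) = 31 − 1 = 30 = 2 · 3 · 5.
Divisors of 30: 1, 2, 3, 5, 6, 10, 15, 30.
Test each divisor d:
17^1 ≡ 17 (mod 31)
17^2 ≡ 10 (mod 31)
17^3 ≡ 15 (mod 31)
17^5 ≡ 26 (mod 31)
17^6 ≡ 8 (mod 31)
17^10 ≡ 25 (mod 31)
17^15 ≡ 30 (mod 31)
17^30 ≡ 1 (mod 31) ✓
So ord_31(17) = 30.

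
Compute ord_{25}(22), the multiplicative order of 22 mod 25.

20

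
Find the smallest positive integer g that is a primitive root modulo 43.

φ(43) = 43 − 1 = 42 = 2 · 3 · 7.
g is a primitive root iff g^(42/q) ≢ 1 (mod 43) for each prime q ∈ {2, 3, 7}.
g = 2: 2^21 ≡ 42; 2^14 ≡ 1 — hits 1, so not a primitive root.
g = 3: 3^21 ≡ 42; 3^14 ≡ 36; 3^6 ≡ 41 — none is 1, so 3 is a primitive root.
The smallest primitive root modulo 43 is 3.

3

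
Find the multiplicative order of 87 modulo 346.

172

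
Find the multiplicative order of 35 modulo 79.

78

By Lagrange's theorem, ord_79(35) divides φ(79) = 79 − 1 = 78 = 2 · 3 · 13.
Divisors of 78: 1, 2, 3, 6, 13, 26, 39, 78.
Evaluate successive powers at the divisors of 78:
35^1 ≡ 35 (mod 79)
35^2 ≡ 40 (mod 79)
35^3 ≡ 57 (mod 79)
35^6 ≡ 10 (mod 79)
35^13 ≡ 24 (mod 79)
35^26 ≡ 23 (mod 79)
35^39 ≡ 78 (mod 79)
35^78 ≡ 1 (mod 79) ✓
Therefore the multiplicative order of 35 modulo 79 is 78.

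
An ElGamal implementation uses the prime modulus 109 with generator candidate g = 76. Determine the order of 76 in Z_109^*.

ord(76) | φ(109) = 109 − 1 = 108 = 2^2 · 3^3.
Divisors of 108: 1, 2, 3, 4, 6, 9, 12, 18, 27, 36, 54, 108.
Check 76^d mod 109 for each divisor in increasing order:
76^1 ≡ 76 (mod 109)
76^2 ≡ 108 (mod 109)
76^3 ≡ 33 (mod 109)
76^4 ≡ 1 (mod 109) ✓
The smallest such exponent is 4, so the order of 76 is 4.

4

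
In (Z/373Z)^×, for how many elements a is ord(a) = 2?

φ(373) = 373 − 1 = 372 = 2^2 · 3 · 31.
In a cyclic group of order 372, there are φ(d) elements of order d for each divisor d of 372, and zero for non-divisors.
2 | 372, and φ(2) = 2 − 1 = 1.

1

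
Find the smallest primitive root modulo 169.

2

φ(169) = φ(13^2) = 13·(13−1) = 156 = 2^2 · 3 · 13.
g is a primitive root iff g^(156/q) ≢ 1 (mod 169) for each prime q ∈ {2, 3, 13}.
g = 2: 2^78 ≡ 168; 2^52 ≡ 146; 2^12 ≡ 40 — none is 1, so 2 is a primitive root.
Hence the least primitive root of 169 is 2.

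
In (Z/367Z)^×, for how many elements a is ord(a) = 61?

60

φ(367) = 367 − 1 = 366 = 2 · 3 · 61.
Since (Z/367Z)^× is cyclic of order 366, the number of elements of order d is φ(d) when d | 366 and 0 otherwise.
61 | 366, and φ(61) = 61 − 1 = 60.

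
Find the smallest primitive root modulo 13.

2

φ(13) = 13 − 1 = 12 = 2^2 · 3.
Test candidates g = 2, 3, … against the prime factors q ∈ {2, 3} of φ(13): g is a generator iff g^(12/q) ≢ 1 for every such q.
g = 2: 2^6 ≡ 12; 2^4 ≡ 3 — none is 1, so 2 is a primitive root.
So 2 is the smallest generator of (Z/13Z)^×.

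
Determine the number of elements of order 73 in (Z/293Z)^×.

φ(293) = 293 − 1 = 292 = 2^2 · 73.
In a cyclic group of order 292, there are φ(d) elements of order d for each divisor d of 292, and zero for non-divisors.
73 | 292, and φ(73) = 73 − 1 = 72.

72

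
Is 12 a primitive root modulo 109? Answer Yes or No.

No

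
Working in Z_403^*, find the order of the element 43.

Since 43 ∈ (Z/403Z)^×, its order divides φ(403) = φ(13·31) = (13−1)·(31−1) = 12·30 = 360 = 2^3 · 3^2 · 5.
Divisors of 360: 1, 2, 3, 4, 5, 6, 8, 9, 10, 12, 15, 18, 20, 24, 30, 36, 40, 45, 60, 72, 90, 120, 180, 360.
Evaluate successive powers at the divisors of 360:
43^1 ≡ 43
43^2 ≡ 237
43^3 ≡ 116
43^4 ≡ 152
43^5 ≡ 88
43^6 ≡ 157
43^8 ≡ 133
43^9 ≡ 77
43^10 ≡ 87
43^12 ≡ 66
43^15 ≡ 402
43^18 ≡ 287
43^20 ≡ 315
43^24 ≡ 326
43^30 ≡ 1
So ord_403(43) = 30.

30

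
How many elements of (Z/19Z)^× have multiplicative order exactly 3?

φ(19) = 19 − 1 = 18 = 2 · 3^2.
In a cyclic group of order 18, there are φ(d) elements of order d for each divisor d of 18, and zero for non-divisors.
3 | 18, and φ(3) = 3 − 1 = 2.

2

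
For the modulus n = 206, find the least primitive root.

φ(206) = φ(2)·φ(103) = 1·102 = 102 = 2 · 3 · 17.
g is a primitive root iff g^(102/q) ≢ 1 (mod 206) for each prime q ∈ {2, 3, 17}.
g = 2: gcd(2, 206) = 2 > 1, not a unit — skip.
g = 3: 3^51 ≡ 205; 3^34 ≡ 1 — hits 1, so not a primitive root.
g = 4: gcd(4, 206) = 2 > 1, not a unit — skip.
g = 5: 5^51 ≡ 205; 5^34 ≡ 159; 5^6 ≡ 175 — none is 1, so 5 is a primitive root.
So 5 is the smallest generator of (Z/206Z)^×.

5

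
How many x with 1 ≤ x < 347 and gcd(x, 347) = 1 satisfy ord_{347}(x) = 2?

φ(347) = 347 − 1 = 346 = 2 · 173.
In a cyclic group of order 346, there are φ(d) elements of order d for each divisor d of 346, and zero for non-divisors.
2 | 346, and φ(2) = 2 − 1 = 1.

1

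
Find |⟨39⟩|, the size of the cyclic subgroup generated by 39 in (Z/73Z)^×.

72

By Lagrange's theorem, ord_73(39) divides φ(73) = 73 − 1 = 72 = 2^3 · 3^2.
Divisors of 72: 1, 2, 3, 4, 6, 8, 9, 12, 18, 24, 36, 72.
Test each divisor d:
39^1 ≡ 39 (mod 73)
39^2 ≡ 61 (mod 73)
39^3 ≡ 43 (mod 73)
39^4 ≡ 71 (mod 73)
39^6 ≡ 24 (mod 73)
39^8 ≡ 4 (mod 73)
39^9 ≡ 10 (mod 73)
39^12 ≡ 65 (mod 73)
39^18 ≡ 27 (mod 73)
39^24 ≡ 64 (mod 73)
39^36 ≡ 72 (mod 73)
39^72 ≡ 1 (mod 73) ✓
The smallest such exponent is 72, so the order of 39 is 72.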